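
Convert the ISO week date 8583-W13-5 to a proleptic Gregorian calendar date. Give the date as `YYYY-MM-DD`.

8583-03-28

ISO week 1 of 8583 is the week containing the first Thursday of 8583.
Week 13, day 5 (Friday) lands on 8583-03-28.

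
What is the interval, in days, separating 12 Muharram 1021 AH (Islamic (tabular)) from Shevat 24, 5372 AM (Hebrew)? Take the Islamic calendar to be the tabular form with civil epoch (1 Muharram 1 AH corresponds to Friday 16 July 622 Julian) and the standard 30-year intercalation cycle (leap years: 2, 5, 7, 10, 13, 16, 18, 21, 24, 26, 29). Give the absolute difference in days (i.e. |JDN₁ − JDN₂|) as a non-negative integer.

First date → JDN 2309905; second date → JDN 2309858.
The interval is |2309905 − 2309858| = 47 days.

47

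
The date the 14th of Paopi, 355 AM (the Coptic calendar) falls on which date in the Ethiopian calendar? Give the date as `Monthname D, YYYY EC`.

Both dates share Julian Day Number 1954371; in the Ethiopian calendar that is 14 Tikimt 631 EC.

Tikimt 14, 631 EC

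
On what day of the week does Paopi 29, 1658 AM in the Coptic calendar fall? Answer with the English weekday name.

Saturday

Equivalently 8 November 1941 Gregorian, JDN 2430307.
JDN 2430307 mod 7 = 5, and JDN 0 was a Monday, so this is a Saturday.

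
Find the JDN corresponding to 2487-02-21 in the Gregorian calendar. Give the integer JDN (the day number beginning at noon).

2629470

JDN 2451545 is 1 January 2000 CE (Gregorian); the target day is +177925 days from there, so JDN = 2629470.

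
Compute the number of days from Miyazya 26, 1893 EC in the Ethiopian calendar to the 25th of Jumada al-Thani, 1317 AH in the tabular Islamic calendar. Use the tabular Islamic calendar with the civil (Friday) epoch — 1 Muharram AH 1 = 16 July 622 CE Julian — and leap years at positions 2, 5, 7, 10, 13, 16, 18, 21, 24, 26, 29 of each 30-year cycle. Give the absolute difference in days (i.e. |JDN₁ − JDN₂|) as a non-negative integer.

JDN of the first date = 2415509.
JDN of the second date = 2414959.
|2414959 − 2415509| = 550.

550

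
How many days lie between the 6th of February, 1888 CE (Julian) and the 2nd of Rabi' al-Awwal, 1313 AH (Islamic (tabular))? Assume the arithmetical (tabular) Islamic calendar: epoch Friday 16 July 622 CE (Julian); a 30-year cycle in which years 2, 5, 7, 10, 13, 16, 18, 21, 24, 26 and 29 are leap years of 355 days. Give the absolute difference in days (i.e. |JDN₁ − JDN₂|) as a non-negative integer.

2743

First date → JDN 2410686; second date → JDN 2413429.
The interval is |2410686 − 2413429| = 2743 days.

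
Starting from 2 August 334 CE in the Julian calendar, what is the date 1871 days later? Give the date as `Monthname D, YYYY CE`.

September 16, 339 CE

Counting 1871 days forward from JDN 1843265 reaches JDN 1845136, which is September 16, 339 CE.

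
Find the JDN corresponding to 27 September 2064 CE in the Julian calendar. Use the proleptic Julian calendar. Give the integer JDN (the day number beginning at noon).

2475204

In the Gregorian calendar the same day is 10 October 2064.
JDN 2299161 is 15 October 1582 CE (Gregorian); the target day is +176043 days from there, so JDN = 2475204.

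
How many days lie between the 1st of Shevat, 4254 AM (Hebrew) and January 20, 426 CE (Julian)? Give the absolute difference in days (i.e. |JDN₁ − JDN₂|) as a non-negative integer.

24811

First date → JDN 1901485; second date → JDN 1876674.
The interval is |1901485 − 1876674| = 24811 days.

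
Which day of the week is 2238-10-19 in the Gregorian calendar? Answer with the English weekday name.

Friday

Since JDN mod 7 = 4 (0 = Monday), the day is Friday.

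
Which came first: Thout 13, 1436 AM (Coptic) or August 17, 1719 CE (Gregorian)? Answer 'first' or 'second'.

The two dates have Julian Day Numbers 2349176 and 2349140 respectively.
Since 2349140 < 2349176, the second date comes first.

second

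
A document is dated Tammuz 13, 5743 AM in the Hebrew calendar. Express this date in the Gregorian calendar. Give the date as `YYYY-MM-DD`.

Julian Day Number of the source date = 2445510.
Converting JDN 2445510 to the Gregorian calendar gives 24 June 1983 CE.

1983-06-24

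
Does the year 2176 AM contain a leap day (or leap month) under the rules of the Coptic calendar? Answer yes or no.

2176 mod 4 = 0; in the Coptic calendar a year is leap when year mod 4 = 3, so it is a common year.

no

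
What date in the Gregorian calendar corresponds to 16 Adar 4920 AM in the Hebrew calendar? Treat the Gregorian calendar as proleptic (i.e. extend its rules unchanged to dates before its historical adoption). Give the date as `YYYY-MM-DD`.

Julian Day Number of the source date = 2144803.
Converting JDN 2144803 to the Gregorian calendar gives 3 March 1160 CE.

1160-03-03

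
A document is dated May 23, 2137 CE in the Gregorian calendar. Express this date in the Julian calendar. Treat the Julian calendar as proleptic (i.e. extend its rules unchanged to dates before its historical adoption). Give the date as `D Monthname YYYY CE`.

For dates in this range the Gregorian date is 14 days ahead of the Julian.
23 May 2137 Gregorian − 14 days → 9 May 2137 Julian.

9 May 2137 CE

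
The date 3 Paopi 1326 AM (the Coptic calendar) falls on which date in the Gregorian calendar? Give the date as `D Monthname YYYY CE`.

10 October 1609 CE

Both dates share Julian Day Number 2309018; in the Gregorian calendar that is 10 October 1609 CE.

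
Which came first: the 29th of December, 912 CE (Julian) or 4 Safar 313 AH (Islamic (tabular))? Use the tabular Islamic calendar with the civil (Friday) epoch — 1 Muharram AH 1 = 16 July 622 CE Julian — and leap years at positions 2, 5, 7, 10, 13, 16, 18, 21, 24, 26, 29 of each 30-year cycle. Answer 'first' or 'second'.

The two dates have Julian Day Numbers 2054529 and 2059035 respectively.
Since 2054529 < 2059035, the first date comes first.

first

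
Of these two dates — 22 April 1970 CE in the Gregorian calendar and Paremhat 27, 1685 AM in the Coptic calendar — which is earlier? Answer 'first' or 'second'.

The two dates have Julian Day Numbers 2440699 and 2440317 respectively.
Since 2440317 < 2440699, the second date comes first.

second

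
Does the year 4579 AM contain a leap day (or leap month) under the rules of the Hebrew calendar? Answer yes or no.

yes

Hebrew year 4579 is year 19 of its 19-year Metonic cycle; leap years are at positions 3, 6, 8, 11, 14, 17, 19, so it is a leap year (13 months).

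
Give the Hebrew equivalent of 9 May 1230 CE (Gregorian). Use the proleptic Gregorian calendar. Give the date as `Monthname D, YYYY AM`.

Iyar 18, 4990 AM

Both dates share Julian Day Number 2170437; in the Hebrew calendar that is 18 Iyar 4990 AM.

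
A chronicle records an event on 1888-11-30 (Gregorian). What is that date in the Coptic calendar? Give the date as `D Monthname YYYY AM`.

22 Hathor 1605 AM

Both dates share Julian Day Number 2410972; in the Coptic calendar that is 22 Hathor 1605 AM.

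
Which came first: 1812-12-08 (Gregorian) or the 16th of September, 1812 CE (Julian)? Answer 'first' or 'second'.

Converting both to JDN: 2383221 vs 2383150; the smaller is the second.

second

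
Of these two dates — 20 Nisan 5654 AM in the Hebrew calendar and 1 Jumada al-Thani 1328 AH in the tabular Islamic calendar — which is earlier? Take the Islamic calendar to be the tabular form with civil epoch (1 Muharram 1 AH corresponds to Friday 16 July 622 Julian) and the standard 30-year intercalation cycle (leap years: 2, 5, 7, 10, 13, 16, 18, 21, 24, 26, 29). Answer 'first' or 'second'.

first

First date → JDN 2412945; second date → JDN 2418833.
JDN 2412945 < JDN 2418833, so the first date is earlier.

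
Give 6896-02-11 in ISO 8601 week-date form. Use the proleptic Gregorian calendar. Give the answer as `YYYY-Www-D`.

6896-W06-6

The weekday is Saturday (ISO weekday 6).
That Saturday belongs to ISO week 6 of ISO year 6896.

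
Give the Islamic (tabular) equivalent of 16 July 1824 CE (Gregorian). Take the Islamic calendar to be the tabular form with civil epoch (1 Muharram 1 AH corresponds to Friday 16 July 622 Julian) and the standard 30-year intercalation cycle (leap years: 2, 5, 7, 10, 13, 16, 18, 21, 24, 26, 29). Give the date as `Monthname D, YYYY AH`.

Dhu al-Qa'dah 19, 1239 AH

Julian Day Number of the source date = 2387459.
Converting JDN 2387459 to the tabular Islamic calendar gives 19 Dhu al-Qa'dah 1239 AH.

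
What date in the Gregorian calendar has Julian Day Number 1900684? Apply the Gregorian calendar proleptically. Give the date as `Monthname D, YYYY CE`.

October 17, 491 CE

JDN 2451545 is 1 Jan 2000; 1900684 is −550861 days from there.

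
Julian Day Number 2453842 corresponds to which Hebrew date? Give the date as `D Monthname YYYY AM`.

The Gregorian equivalent of JDN 2453842 is 16 April 2006.
In the Hebrew calendar that day is 18 Nisan 5766 AM.

18 Nisan 5766 AM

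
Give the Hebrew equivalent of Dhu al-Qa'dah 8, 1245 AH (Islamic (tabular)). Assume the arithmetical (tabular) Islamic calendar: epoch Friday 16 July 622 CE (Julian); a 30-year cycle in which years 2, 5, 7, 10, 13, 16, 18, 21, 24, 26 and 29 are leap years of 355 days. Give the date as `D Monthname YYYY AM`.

8 Iyar 5590 AM

The source date corresponds to 1 May 1830 in the Gregorian calendar (JDN 2389574).
That day falls on 8 Iyar 5590 AM in the Hebrew calendar.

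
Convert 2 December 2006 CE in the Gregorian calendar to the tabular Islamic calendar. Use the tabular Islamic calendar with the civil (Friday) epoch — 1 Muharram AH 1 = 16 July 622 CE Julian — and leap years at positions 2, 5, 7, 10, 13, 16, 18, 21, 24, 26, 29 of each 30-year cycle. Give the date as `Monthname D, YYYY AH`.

Julian Day Number of the source date = 2454072.
Converting JDN 2454072 to the tabular Islamic calendar gives 11 Dhu al-Qa'dah 1427 AH.

Dhu al-Qa'dah 11, 1427 AH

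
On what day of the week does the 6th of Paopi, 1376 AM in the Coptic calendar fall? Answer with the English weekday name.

Tuesday

This is JDN 2327284 (14 October 1659 Gregorian).
Since JDN mod 7 = 1 (0 = Monday), the day is Tuesday.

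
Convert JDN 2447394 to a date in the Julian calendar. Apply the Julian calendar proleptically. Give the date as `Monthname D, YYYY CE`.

JDN 2447394 is 20 August 1988 in the Gregorian calendar.
In the Julian calendar that day is August 7, 1988 CE.

August 7, 1988 CE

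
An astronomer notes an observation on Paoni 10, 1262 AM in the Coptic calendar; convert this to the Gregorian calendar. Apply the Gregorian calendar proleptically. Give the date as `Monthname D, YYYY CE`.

June 14, 1546 CE

Julian Day Number of the source date = 2285889.
Converting JDN 2285889 to the Gregorian calendar gives 14 June 1546 CE.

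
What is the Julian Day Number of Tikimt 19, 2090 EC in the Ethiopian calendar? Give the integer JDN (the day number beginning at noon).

2487276

Equivalently 29 October 2097 (Gregorian).
JDN 2451545 is 1 January 2000 CE (Gregorian); the target day is +35731 days from there, so JDN = 2487276.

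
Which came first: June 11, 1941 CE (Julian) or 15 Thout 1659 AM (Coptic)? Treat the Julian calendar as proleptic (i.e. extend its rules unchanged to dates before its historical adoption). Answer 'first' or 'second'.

first

The two dates have Julian Day Numbers 2430170 and 2430628 respectively.
Since 2430170 < 2430628, the first date comes first.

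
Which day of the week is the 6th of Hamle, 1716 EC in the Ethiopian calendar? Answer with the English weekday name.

In the Gregorian calendar this is 11 July 1724 (JDN 2350930).
Since JDN mod 7 = 1 (0 = Monday), the day is Tuesday.

Tuesday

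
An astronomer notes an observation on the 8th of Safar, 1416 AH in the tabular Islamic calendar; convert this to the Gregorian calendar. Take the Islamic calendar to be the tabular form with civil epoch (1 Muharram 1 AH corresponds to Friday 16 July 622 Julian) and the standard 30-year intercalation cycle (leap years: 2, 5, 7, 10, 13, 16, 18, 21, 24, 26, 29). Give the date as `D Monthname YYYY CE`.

7 July 1995 CE

Both dates share Julian Day Number 2449906; in the Gregorian calendar that is 7 July 1995 CE.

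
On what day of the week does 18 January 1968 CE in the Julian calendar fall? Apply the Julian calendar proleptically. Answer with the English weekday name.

Equivalently 31 January 1968 Gregorian, JDN 2439887.
2439887 ≡ 2 (mod 7); counting from Monday = 0 gives Wednesday.

Wednesday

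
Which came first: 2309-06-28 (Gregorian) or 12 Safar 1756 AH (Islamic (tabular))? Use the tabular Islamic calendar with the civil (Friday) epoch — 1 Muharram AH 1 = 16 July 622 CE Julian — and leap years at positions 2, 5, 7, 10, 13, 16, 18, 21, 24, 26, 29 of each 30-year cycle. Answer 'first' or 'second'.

First date → JDN 2564583; second date → JDN 2570394.
JDN 2564583 < JDN 2570394, so the first date is earlier.

first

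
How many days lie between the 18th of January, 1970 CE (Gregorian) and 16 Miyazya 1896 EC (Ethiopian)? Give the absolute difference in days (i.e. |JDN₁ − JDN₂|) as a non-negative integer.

First date → JDN 2440605; second date → JDN 2416595.
The interval is |2440605 − 2416595| = 24010 days.

24010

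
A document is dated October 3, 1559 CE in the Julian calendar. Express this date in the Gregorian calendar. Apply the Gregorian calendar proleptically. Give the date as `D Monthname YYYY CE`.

For dates in this range the Gregorian date is 10 days ahead of the Julian.
3 October 1559 Julian + 10 days → 13 October 1559 Gregorian.

13 October 1559 CE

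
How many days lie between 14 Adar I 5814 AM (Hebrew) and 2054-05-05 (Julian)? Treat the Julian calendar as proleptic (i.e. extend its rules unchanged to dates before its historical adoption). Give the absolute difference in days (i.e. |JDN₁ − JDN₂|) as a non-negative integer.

JDN of the first date = 2471321.
JDN of the second date = 2471406.
|2471406 − 2471321| = 85.

85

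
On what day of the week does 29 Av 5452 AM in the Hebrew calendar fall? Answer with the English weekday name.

Monday

This is JDN 2339274 (11 August 1692 Gregorian).
2339274 ≡ 0 (mod 7); counting from Monday = 0 gives Monday.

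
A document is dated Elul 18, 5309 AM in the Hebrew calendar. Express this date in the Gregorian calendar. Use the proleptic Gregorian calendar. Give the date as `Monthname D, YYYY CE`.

Both dates share Julian Day Number 2287084; in the Gregorian calendar that is 21 September 1549 CE.

September 21, 1549 CE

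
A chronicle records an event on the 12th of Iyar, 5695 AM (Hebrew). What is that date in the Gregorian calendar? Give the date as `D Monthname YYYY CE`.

15 May 1935 CE

Julian Day Number of the source date = 2427938.
Converting JDN 2427938 to the Gregorian calendar gives 15 May 1935 CE.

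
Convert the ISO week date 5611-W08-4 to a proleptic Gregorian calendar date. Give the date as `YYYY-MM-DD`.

ISO week 1 of 5611 is the week containing the first Thursday of 5611.
Week 8, day 4 (Thursday) lands on 5611-02-24.

5611-02-24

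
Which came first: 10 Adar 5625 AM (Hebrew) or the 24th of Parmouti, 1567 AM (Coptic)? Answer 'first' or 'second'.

second

The two dates have Julian Day Numbers 2402304 and 2397244 respectively.
Since 2397244 < 2402304, the second date comes first.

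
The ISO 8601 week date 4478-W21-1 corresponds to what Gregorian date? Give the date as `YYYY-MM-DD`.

4478-05-23

ISO week 1 of 4478 is the week containing the first Thursday of 4478.
Week 21, day 1 (Monday) lands on 4478-05-23.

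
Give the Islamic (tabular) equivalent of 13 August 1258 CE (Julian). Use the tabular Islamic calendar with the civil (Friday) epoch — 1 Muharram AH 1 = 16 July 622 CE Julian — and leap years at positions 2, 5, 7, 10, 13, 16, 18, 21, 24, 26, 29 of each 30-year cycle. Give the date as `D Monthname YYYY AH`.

11 Sha'ban 656 AH

Both dates share Julian Day Number 2180767; in the tabular Islamic calendar that is 11 Sha'ban 656 AH.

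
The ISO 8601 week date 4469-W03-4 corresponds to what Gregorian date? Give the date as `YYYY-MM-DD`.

ISO week 1 of 4469 is the week containing the first Thursday of 4469.
Week 3, day 4 (Thursday) lands on 4469-01-17.

4469-01-17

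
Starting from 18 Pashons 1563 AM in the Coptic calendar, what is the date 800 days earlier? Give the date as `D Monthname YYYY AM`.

The starting date is JDN 2395807; 2395807 − 800 = 2395007.
JDN 2395007 corresponds to 8 Paremhat 1561 AM.

8 Paremhat 1561 AM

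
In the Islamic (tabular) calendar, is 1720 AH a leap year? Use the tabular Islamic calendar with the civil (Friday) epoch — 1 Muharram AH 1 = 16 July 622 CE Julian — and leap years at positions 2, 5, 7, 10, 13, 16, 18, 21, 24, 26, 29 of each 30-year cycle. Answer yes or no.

yes

Year 1720 AH is year 10 of its 30-year cycle; leap positions are 2, 5, 7, 10, 13, 16, 18, 21, 24, 26, 29, so it is a leap year (355 days).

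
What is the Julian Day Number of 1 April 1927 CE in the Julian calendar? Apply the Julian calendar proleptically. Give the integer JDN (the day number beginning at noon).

Equivalently 14 April 1927 (Gregorian).
JDN 2400001 is 17 November 1858 CE (Gregorian), MJD 0; the target day is +24984 days from there, so JDN = 2424985.

2424985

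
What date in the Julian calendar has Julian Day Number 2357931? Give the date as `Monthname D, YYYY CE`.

JDN 2357931 is 11 September 1743 in the Gregorian calendar.
In the Julian calendar that day is August 31, 1743 CE.

August 31, 1743 CE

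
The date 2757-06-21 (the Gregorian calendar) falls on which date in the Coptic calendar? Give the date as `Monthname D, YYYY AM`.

Both dates share Julian Day Number 2728205; in the Coptic calendar that is 8 Paoni 2473 AM.

Paoni 8, 2473 AM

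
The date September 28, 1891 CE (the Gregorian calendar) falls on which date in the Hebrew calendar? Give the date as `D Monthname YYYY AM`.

25 Elul 5651 AM

Both dates share Julian Day Number 2412004; in the Hebrew calendar that is 25 Elul 5651 AM.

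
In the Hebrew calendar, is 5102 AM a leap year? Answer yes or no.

Hebrew year 5102 is year 10 of its 19-year Metonic cycle; leap years are at positions 3, 6, 8, 11, 14, 17, 19, so it is a common year (12 months).

no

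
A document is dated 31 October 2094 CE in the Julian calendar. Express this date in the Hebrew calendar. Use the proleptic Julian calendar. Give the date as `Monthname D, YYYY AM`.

Kislev 5, 5855 AM

Both dates share Julian Day Number 2486195; in the Hebrew calendar that is 5 Kislev 5855 AM.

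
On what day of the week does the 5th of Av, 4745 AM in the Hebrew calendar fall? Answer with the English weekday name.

Equivalently 29 July 985 Gregorian, JDN 2081034.
Since JDN mod 7 = 4 (0 = Monday), the day is Friday.

Friday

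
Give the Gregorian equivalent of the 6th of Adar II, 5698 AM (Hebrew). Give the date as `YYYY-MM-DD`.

1938-03-09

Both dates share Julian Day Number 2428967; in the Gregorian calendar that is 9 March 1938 CE.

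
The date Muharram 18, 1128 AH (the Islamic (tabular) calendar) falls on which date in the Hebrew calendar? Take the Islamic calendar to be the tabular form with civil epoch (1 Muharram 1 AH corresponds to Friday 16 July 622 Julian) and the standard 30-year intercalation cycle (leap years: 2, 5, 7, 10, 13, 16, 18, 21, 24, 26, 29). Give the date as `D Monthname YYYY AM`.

18 Tevet 5476 AM

The source date corresponds to 13 January 1716 in the Gregorian calendar (JDN 2347828).
That day falls on 18 Tevet 5476 AM in the Hebrew calendar.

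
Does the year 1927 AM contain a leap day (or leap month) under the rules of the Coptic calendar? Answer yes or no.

yes

1927 mod 4 = 3; in the Coptic calendar a year is leap when year mod 4 = 3, so it is a leap year.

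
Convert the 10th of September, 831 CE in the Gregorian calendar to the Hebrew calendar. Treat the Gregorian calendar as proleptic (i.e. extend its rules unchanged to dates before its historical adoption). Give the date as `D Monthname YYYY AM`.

Both dates share Julian Day Number 2024829; in the Hebrew calendar that is 25 Elul 4591 AM.

25 Elul 4591 AM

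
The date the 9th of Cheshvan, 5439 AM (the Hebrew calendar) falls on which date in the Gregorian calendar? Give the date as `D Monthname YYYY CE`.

Julian Day Number of the source date = 2334235.
Converting JDN 2334235 to the Gregorian calendar gives 25 October 1678 CE.

25 October 1678 CE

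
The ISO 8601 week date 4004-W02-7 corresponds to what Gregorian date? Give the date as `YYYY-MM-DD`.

ISO week 1 of 4004 is the week containing the first Thursday of 4004.
Week 2, day 7 (Sunday) lands on 4004-01-11.

4004-01-11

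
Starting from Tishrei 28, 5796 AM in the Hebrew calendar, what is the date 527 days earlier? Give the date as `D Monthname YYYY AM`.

Counting 527 days back from JDN 2464632 reaches JDN 2464105, which is 4 Sivan 5794 AM.

4 Sivan 5794 AM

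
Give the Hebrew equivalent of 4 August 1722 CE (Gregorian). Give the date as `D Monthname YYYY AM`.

21 Av 5482 AM

Julian Day Number of the source date = 2350223.
Converting JDN 2350223 to the Hebrew calendar gives 21 Av 5482 AM.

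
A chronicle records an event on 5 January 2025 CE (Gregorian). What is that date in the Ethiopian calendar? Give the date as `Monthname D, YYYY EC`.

Tahsas 27, 2017 EC

Julian Day Number of the source date = 2460681.
Converting JDN 2460681 to the Ethiopian calendar gives 27 Tahsas 2017 EC.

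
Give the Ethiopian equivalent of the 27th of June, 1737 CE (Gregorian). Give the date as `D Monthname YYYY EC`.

22 Sene 1729 EC

Julian Day Number of the source date = 2355664.
Converting JDN 2355664 to the Ethiopian calendar gives 22 Sene 1729 EC.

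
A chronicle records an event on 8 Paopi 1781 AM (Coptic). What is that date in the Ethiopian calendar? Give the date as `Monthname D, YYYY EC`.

The source date corresponds to 18 October 2064 in the Gregorian calendar (JDN 2475212).
That day falls on 8 Tikimt 2057 EC in the Ethiopian calendar.

Tikimt 8, 2057 EC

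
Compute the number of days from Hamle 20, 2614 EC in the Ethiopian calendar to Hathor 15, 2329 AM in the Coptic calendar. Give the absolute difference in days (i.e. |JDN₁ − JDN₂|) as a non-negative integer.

3532

First date → JDN 2678938; second date → JDN 2675406.
The interval is |2678938 − 2675406| = 3532 days.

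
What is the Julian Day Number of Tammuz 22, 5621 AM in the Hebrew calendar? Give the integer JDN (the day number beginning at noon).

2400957

In the Gregorian calendar the same day is 30 June 1861.
JDN 2299161 is 15 October 1582 CE (Gregorian); the target day is +101796 days from there, so JDN = 2400957.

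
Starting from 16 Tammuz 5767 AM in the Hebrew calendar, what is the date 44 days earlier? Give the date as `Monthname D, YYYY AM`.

The starting date is JDN 2454284; 2454284 − 44 = 2454240.
JDN 2454240 corresponds to Sivan 2, 5767 AM.

Sivan 2, 5767 AM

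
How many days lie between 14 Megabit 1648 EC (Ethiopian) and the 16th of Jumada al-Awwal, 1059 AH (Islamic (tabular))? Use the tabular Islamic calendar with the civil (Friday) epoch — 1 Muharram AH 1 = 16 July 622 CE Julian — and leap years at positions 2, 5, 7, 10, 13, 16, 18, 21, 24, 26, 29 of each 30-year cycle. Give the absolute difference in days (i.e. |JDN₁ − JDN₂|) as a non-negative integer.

JDN of the first date = 2325981.
JDN of the second date = 2323493.
|2323493 − 2325981| = 2488.

2488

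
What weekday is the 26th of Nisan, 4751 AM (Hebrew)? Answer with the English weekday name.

This is JDN 2083123 (18 April 991 Gregorian).
Since JDN mod 7 = 0 (0 = Monday), the day is Monday.

Monday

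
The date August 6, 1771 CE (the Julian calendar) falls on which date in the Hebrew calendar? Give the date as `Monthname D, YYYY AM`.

Elul 7, 5531 AM

Both dates share Julian Day Number 2368133; in the Hebrew calendar that is 7 Elul 5531 AM.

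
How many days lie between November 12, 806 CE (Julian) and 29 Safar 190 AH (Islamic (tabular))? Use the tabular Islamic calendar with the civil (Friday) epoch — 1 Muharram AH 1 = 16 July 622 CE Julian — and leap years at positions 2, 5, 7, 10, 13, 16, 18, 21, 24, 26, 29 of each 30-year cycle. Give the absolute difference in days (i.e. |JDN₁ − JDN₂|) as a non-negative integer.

First date → JDN 2015765; second date → JDN 2015473.
The interval is |2015765 − 2015473| = 292 days.

292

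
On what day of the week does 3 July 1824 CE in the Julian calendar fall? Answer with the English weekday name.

Equivalently 15 July 1824 Gregorian, JDN 2387458.
JDN 2387458 mod 7 = 3, and JDN 0 was a Monday, so this is a Thursday.

Thursday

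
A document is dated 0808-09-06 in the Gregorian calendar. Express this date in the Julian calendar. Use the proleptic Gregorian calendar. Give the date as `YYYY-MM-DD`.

At this point the Julian calendar is 4 days behind the Gregorian.
6 September 808 Gregorian − 4 days → 2 September 808 Julian.

0808-09-02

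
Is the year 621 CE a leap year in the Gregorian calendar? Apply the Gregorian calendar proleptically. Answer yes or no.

no

621 is not divisible by 4, so it is a common year.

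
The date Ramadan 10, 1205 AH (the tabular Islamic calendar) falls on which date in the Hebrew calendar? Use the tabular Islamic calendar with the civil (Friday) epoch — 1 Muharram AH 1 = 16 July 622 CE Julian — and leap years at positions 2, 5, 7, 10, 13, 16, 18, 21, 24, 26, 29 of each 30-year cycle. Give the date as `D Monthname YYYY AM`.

The source date corresponds to 13 May 1791 in the Gregorian calendar (JDN 2375342).
That day falls on 9 Iyar 5551 AM in the Hebrew calendar.

9 Iyar 5551 AM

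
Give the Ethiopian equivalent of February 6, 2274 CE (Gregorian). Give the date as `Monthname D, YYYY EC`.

Julian Day Number of the source date = 2551658.
Converting JDN 2551658 to the Ethiopian calendar gives 27 Tir 2266 EC.

Tir 27, 2266 EC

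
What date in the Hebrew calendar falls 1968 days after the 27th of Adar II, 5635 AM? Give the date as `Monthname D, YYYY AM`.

Elul 15, 5640 AM

JDN of the 27th of Adar II, 5635 AM = 2405982.
2405982 + 1968 = 2407950.
JDN 2407950 in the Hebrew calendar is Elul 15, 5640 AM.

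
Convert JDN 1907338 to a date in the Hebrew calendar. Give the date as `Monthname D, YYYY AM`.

JDN 1907338 is 5 January 510 in the proleptic Gregorian calendar.
In the Hebrew calendar that day is Shevat 7, 4270 AM.

Shevat 7, 4270 AM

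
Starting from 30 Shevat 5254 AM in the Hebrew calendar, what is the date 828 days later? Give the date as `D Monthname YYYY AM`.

2 Sivan 5256 AM

The starting date is JDN 2266778; 2266778 + 828 = 2267606.
JDN 2267606 corresponds to 2 Sivan 5256 AM.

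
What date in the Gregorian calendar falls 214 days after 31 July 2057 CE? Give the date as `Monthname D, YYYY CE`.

March 2, 2058 CE

The starting date is JDN 2472576; 2472576 + 214 = 2472790.
JDN 2472790 corresponds to March 2, 2058 CE.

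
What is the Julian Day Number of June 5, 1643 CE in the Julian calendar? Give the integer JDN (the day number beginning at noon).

2321319

In the Gregorian calendar the same day is 15 June 1643.
JDN 2299161 is 15 October 1582 CE (Gregorian); the target day is +22158 days from there, so JDN = 2321319.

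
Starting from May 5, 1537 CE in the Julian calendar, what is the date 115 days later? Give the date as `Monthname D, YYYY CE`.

Counting 115 days forward from JDN 2282572 reaches JDN 2282687, which is August 28, 1537 CE.

August 28, 1537 CE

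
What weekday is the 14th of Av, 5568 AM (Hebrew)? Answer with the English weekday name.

Sunday

In the Gregorian calendar this is 7 August 1808 (JDN 2381637).
2381637 ≡ 6 (mod 7); counting from Monday = 0 gives Sunday.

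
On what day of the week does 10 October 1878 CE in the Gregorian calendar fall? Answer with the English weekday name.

Thursday

Since JDN mod 7 = 3 (0 = Monday), the day is Thursday.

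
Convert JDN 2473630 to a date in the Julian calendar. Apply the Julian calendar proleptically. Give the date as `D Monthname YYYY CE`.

The Gregorian equivalent of JDN 2473630 is 19 June 2060.
In the Julian calendar that day is 6 June 2060 CE.

6 June 2060 CE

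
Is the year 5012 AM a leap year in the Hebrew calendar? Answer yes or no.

no

Hebrew year 5012 is year 15 of its 19-year Metonic cycle; leap years are at positions 3, 6, 8, 11, 14, 17, 19, so it is a common year (12 months).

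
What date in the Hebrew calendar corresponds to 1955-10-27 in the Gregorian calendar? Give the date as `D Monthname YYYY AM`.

11 Cheshvan 5716 AM

Julian Day Number of the source date = 2435408.
Converting JDN 2435408 to the Hebrew calendar gives 11 Cheshvan 5716 AM.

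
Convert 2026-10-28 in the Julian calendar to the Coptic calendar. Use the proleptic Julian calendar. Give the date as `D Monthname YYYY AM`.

Both dates share Julian Day Number 2461355; in the Coptic calendar that is 1 Hathor 1743 AM.

1 Hathor 1743 AM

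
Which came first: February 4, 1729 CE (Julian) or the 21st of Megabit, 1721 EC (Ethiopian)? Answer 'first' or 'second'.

first

Converting both to JDN: 2352610 vs 2352651; the smaller is the first.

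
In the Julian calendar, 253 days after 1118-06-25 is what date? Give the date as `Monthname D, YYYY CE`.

March 5, 1119 CE

Counting 253 days forward from JDN 2129583 reaches JDN 2129836, which is March 5, 1119 CE.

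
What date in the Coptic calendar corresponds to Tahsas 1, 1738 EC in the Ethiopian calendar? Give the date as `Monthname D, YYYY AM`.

Koiak 1, 1462 AM

Julian Day Number of the source date = 2358750.
Converting JDN 2358750 to the Coptic calendar gives 1 Koiak 1462 AM.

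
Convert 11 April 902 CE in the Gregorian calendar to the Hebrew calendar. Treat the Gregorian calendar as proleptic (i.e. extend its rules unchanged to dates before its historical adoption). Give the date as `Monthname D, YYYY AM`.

Julian Day Number of the source date = 2050609.
Converting JDN 2050609 to the Hebrew calendar gives 25 Nisan 4662 AM.

Nisan 25, 4662 AM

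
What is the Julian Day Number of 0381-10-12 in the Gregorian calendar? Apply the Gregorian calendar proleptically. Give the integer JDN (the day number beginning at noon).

JDN 2299161 is 15 October 1582 CE (Gregorian); the target day is −438659 days from there, so JDN = 1860502.

1860502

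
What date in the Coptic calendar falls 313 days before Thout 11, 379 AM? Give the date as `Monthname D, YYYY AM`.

JDN of Thout 11, 379 AM = 1963104.
1963104 − 313 = 1962791.
JDN 1962791 in the Coptic calendar is Hathor 3, 378 AM.

Hathor 3, 378 AM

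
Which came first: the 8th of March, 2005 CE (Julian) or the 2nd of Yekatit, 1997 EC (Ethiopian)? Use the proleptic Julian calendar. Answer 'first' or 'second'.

second

Converting both to JDN: 2453451 vs 2453411; the smaller is the second.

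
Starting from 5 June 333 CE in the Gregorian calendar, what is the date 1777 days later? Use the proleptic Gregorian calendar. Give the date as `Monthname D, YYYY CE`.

April 17, 338 CE

The starting date is JDN 1842841; 1842841 + 1777 = 1844618.
JDN 1844618 corresponds to April 17, 338 CE.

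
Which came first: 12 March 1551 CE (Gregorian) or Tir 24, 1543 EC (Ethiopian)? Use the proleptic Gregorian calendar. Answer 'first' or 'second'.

second

First date → JDN 2287621; second date → JDN 2287579.
JDN 2287579 < JDN 2287621, so the second date is earlier.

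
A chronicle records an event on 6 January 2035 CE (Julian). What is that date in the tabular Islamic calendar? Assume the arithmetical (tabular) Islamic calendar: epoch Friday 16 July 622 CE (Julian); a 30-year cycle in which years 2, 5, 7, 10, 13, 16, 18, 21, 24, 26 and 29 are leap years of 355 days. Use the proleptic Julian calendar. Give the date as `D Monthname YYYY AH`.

10 Dhu al-Qa'dah 1456 AH

Julian Day Number of the source date = 2464347.
Converting JDN 2464347 to the tabular Islamic calendar gives 10 Dhu al-Qa'dah 1456 AH.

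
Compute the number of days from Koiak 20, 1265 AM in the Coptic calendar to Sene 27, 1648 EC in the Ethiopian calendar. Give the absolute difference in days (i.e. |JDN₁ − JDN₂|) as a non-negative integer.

First date → JDN 2286815; second date → JDN 2326084.
The interval is |2286815 − 2326084| = 39269 days.

39269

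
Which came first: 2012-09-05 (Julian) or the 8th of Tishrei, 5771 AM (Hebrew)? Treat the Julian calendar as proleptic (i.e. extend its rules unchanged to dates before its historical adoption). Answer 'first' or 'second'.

The two dates have Julian Day Numbers 2456189 and 2455456 respectively.
Since 2455456 < 2456189, the second date comes first.

second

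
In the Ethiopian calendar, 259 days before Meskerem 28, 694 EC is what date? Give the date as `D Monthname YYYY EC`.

JDN of Meskerem 28, 694 EC = 1977366.
1977366 − 259 = 1977107.
JDN 1977107 in the Ethiopian calendar is 14 Tir 693 EC.

14 Tir 693 EC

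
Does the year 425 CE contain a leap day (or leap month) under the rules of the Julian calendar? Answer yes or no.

no

425 mod 4 = 1, so it is a common year in the Julian calendar.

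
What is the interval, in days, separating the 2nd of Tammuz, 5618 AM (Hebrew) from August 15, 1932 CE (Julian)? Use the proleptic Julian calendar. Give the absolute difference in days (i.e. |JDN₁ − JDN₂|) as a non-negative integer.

First date → JDN 2399845; second date → JDN 2426948.
The interval is |2399845 − 2426948| = 27103 days.

27103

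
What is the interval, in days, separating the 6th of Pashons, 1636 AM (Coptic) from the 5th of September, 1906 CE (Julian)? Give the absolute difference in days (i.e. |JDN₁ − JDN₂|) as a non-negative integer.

First date → JDN 2422459; second date → JDN 2417472.
The interval is |2422459 − 2417472| = 4987 days.

4987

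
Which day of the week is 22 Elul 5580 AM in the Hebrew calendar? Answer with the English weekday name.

Friday

Equivalently 1 September 1820 Gregorian, JDN 2386045.
2386045 ≡ 4 (mod 7); counting from Monday = 0 gives Friday.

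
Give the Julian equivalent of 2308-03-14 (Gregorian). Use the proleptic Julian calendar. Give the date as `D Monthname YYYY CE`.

At this point the Julian calendar is 16 days behind the Gregorian.
14 March 2308 Gregorian − 16 days → 27 February 2308 Julian.

27 February 2308 CE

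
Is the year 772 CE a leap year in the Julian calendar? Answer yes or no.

772 mod 4 = 0, so it is a leap year in the Julian calendar.

yes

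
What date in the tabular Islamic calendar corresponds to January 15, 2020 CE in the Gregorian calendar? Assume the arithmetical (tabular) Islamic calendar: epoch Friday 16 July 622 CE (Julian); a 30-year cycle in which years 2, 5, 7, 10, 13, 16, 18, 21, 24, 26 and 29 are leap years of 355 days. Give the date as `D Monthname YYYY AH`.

19 Jumada al-Awwal 1441 AH

Both dates share Julian Day Number 2458864; in the tabular Islamic calendar that is 19 Jumada al-Awwal 1441 AH.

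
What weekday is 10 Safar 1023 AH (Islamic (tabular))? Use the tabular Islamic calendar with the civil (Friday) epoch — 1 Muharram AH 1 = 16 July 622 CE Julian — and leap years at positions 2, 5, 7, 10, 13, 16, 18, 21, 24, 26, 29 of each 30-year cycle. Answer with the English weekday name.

Equivalently 22 March 1614 Gregorian, JDN 2310642.
JDN 2310642 mod 7 = 5, and JDN 0 was a Monday, so this is a Saturday.

Saturday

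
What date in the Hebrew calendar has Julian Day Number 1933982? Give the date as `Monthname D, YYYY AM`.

Tevet 14, 4343 AM

The proleptic Gregorian equivalent of JDN 1933982 is 17 December 582.
In the Hebrew calendar that day is Tevet 14, 4343 AM.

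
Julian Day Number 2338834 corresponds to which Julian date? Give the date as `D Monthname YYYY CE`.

19 May 1691 CE

The Gregorian equivalent of JDN 2338834 is 29 May 1691.
In the Julian calendar that day is 19 May 1691 CE.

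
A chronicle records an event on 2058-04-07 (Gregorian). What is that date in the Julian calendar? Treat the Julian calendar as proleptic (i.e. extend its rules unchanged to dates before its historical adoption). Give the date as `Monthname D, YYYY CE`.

March 25, 2058 CE

The Julian–Gregorian offset here is 13 days (Julian trailing).
7 April 2058 Gregorian − 13 days → 25 March 2058 Julian.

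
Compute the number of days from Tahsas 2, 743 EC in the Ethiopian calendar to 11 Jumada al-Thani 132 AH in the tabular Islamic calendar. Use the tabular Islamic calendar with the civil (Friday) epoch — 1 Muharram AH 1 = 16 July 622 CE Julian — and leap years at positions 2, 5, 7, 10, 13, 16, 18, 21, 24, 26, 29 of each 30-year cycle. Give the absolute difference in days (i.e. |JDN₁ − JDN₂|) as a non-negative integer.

JDN of the first date = 1995327.
JDN of the second date = 1995020.
|1995020 − 1995327| = 307.

307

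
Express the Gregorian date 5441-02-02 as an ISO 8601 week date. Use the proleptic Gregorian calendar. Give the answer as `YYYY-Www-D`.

5441-W05-2

The weekday is Tuesday (ISO weekday 2).
That Tuesday belongs to ISO week 5 of ISO year 5441.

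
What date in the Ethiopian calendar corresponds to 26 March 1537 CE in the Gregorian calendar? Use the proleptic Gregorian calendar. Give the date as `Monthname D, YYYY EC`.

Megabit 20, 1529 EC

Both dates share Julian Day Number 2282522; in the Ethiopian calendar that is 20 Megabit 1529 EC.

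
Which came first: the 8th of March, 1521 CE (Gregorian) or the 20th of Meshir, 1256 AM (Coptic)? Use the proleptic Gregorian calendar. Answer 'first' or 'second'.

First date → JDN 2276660; second date → JDN 2283588.
JDN 2276660 < JDN 2283588, so the first date is earlier.

first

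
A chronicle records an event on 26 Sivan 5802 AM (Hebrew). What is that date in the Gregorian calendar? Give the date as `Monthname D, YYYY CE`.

Julian Day Number of the source date = 2467050.
Converting JDN 2467050 to the Gregorian calendar gives 14 June 2042 CE.

June 14, 2042 CE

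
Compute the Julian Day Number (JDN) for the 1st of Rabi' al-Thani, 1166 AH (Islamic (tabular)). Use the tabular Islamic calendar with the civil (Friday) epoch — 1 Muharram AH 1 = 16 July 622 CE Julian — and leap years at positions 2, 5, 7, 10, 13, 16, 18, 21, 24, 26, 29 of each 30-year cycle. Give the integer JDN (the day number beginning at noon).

Equivalently 5 February 1753 (Gregorian).
JDN 2299161 is 15 October 1582 CE (Gregorian); the target day is +62205 days from there, so JDN = 2361366.

2361366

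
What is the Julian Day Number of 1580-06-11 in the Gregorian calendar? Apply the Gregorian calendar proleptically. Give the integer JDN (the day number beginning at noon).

JDN 2400001 is 17 November 1858 CE (Gregorian), MJD 0; the target day is −101696 days from there, so JDN = 2298305.

2298305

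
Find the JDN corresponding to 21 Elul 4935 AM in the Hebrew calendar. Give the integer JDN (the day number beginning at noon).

In the proleptic Gregorian calendar the same day is 16 September 1175.
JDN 2299161 is 15 October 1582 CE (Gregorian); the target day is −148683 days from there, so JDN = 2150478.

2150478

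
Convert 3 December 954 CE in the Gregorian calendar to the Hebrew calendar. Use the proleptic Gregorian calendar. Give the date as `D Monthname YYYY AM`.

Julian Day Number of the source date = 2069838.
Converting JDN 2069838 to the Hebrew calendar gives 29 Kislev 4715 AM.

29 Kislev 4715 AM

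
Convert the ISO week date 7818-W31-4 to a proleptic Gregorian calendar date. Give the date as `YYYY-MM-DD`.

7818-07-30

ISO week 1 of 7818 is the week containing the first Thursday of 7818.
Week 31, day 4 (Thursday) lands on 7818-07-30.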